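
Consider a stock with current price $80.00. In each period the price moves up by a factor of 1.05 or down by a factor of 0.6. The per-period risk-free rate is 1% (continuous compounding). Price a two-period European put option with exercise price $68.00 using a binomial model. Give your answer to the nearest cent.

$3.09

Risk-neutral probability p = (e^0.01 − 0.6)/(1.05 − 0.6) = 0.4101/0.4500 = 0.9112
Terminal stock prices: S_uu = 88.2, S_ud = 50.4, S_dd = 28.8
Terminal payoffs (K − S): max(-20.2, 0) = 0, max(17.6, 0) = 17.6, max(39.2, 0) = 39.2
Node u (S = 84): V_u = e^(−0.01)·[0.9112·0.0000 + 0.0888·17.6000] = 1.5469
Node d (S = 48): V_d = e^(−0.01)·[0.9112·17.6000 + 0.0888·39.2000] = 19.3234
Node 0 (S = 80): V_0 = e^(−0.01)·[0.9112·1.5469 + 0.0888·19.3234] = 3.0940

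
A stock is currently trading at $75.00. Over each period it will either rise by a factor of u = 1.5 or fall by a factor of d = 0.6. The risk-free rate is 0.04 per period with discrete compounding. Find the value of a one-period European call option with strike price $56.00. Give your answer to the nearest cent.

$26.56

Risk-neutral probability p = (1 + 0.04 − 0.6)/(1.5 − 0.6) = 0.4400/0.9000 = 0.4889
Terminal stock prices: S_u = 112.5, S_d = 45
Terminal payoffs (S − K): max(56.5, 0) = 56.5, max(-11, 0) = 0
Node 0 (S = 75): V_0 = 1/1.04·[0.4889·56.5000 + 0.5111·0.0000] = 26.5598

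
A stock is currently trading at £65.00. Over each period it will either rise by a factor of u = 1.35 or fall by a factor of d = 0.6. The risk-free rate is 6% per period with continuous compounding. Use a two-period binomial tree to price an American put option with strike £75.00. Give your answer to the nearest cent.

Risk-neutral probability p = (e^0.06 − 0.6)/(1.35 − 0.6) = 0.4618/0.7500 = 0.6158
Terminal stock prices: S_uu = 118.5, S_ud = 52.65, S_dd = 23.4
Terminal payoffs (K − S): max(-43.46, 0) = 0, max(22.35, 0) = 22.35, max(51.6, 0) = 51.6
Node u (S = 87.75): continuation = e^(−0.06)·[0.6158·0.0000 + 0.3842·22.3500] = 8.0872; exercise value = 0.0000 ≤ continuation, so V_u = 8.0872
Node d (S = 39): continuation = e^(−0.06)·[0.6158·22.3500 + 0.3842·51.6000] = 31.6323; exercise value = 36.0000 > continuation, so V_d = 36.0000 (exercise)
Node 0 (S = 65): continuation = e^(−0.06)·[0.6158·8.0872 + 0.3842·36.0000] = 17.7163; exercise value = 10.0000 ≤ continuation, so V_0 = 17.7163

£17.72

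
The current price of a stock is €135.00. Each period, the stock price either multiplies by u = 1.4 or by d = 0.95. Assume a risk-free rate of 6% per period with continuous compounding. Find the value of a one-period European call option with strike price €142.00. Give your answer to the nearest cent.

€11.00

Risk-neutral probability p = (e^0.06 − 0.95)/(1.4 − 0.95) = 0.1118/0.4500 = 0.2485
Terminal stock prices: S_u = 189, S_d = 128.2
Terminal payoffs (S − K): max(47, 0) = 47, max(-13.75, 0) = 0
Node 0 (S = 135): V_0 = e^(−0.06)·[0.2485·47.0000 + 0.7515·0.0000] = 11.0005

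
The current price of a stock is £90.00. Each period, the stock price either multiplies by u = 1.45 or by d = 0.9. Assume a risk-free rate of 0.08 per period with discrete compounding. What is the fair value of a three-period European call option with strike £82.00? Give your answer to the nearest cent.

Risk-neutral probability p = (1 + 0.08 − 0.9)/(1.45 − 0.9) = 0.1800/0.5500 = 0.3273
Terminal stock prices: S_uuu = 274.4, S_uud = 170.3, S_udd = 105.7, S_ddd = 65.61
Terminal payoffs (S − K): max(192.4, 0) = 192.4, max(88.3, 0) = 88.3, max(23.71, 0) = 23.71, max(-16.39, 0) = 0
Node uu (S = 189.2): V_uu = 1/1.08·[0.3273·192.3762 + 0.6727·88.3025] = 113.2991
Node ud (S = 117.5): V_ud = 1/1.08·[0.3273·88.3025 + 0.6727·23.7050] = 41.5241
Node dd (S = 72.9): V_dd = 1/1.08·[0.3273·23.7050 + 0.6727·0.0000] = 7.1833
Node u (S = 130.5): V_u = 1/1.08·[0.3273·113.2991 + 0.6727·41.5241] = 60.1982
Node d (S = 81): V_d = 1/1.08·[0.3273·41.5241 + 0.6727·7.1833] = 17.0575
Node 0 (S = 90): V_0 = 1/1.08·[0.3273·60.1982 + 0.6727·17.0575] = 28.8669

£28.87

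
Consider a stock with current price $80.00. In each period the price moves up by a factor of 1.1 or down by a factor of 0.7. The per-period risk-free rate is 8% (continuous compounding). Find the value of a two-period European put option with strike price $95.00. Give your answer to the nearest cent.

Risk-neutral probability p = (e^0.08 − 0.7)/(1.1 − 0.7) = 0.3833/0.4000 = 0.9582
Terminal stock prices: S_uu = 96.8, S_ud = 61.6, S_dd = 39.2
Terminal payoffs (K − S): max(-1.8, 0) = 0, max(33.4, 0) = 33.4, max(55.8, 0) = 55.8
Node u (S = 88): V_u = e^(−0.08)·[0.9582·0.0000 + 0.0418·33.4000] = 1.2882
Node d (S = 56): V_d = e^(−0.08)·[0.9582·33.4000 + 0.0418·55.8000] = 31.6961
Node 0 (S = 80): V_0 = e^(−0.08)·[0.9582·1.2882 + 0.0418·31.6961] = 2.3620

$2.36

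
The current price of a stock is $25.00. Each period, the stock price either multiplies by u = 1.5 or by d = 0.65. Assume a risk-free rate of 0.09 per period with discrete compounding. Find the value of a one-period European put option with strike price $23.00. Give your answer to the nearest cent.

$2.99

Risk-neutral probability p = (1 + 0.09 − 0.65)/(1.5 − 0.65) = 0.4400/0.8500 = 0.5176
Terminal stock prices: S_u = 37.5, S_d = 16.25
Terminal payoffs (K − S): max(-14.5, 0) = 0, max(6.75, 0) = 6.75
Node 0 (S = 25): V_0 = 1/1.09·[0.5176·0.0000 + 0.4824·6.7500] = 2.9870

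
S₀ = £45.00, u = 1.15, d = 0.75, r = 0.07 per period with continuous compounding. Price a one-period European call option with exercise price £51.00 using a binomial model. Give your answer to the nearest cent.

Risk-neutral probability p = (e^0.07 − 0.75)/(1.15 − 0.75) = 0.3225/0.4000 = 0.8063
Terminal stock prices: S_u = 51.75, S_d = 33.75
Terminal payoffs (S − K): max(0.75, 0) = 0.75, max(-17.25, 0) = 0
Node 0 (S = 45): V_0 = e^(−0.07)·[0.8063·0.7500 + 0.1937·0.0000] = 0.5638

£0.56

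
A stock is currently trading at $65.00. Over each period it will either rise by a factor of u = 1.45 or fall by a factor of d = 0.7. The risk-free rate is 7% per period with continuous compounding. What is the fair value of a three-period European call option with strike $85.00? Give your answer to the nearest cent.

Risk-neutral probability p = (e^0.07 − 0.7)/(1.45 − 0.7) = 0.3725/0.7500 = 0.4967
Terminal stock prices: S_uuu = 198.2, S_uud = 95.66, S_udd = 46.18, S_ddd = 22.29
Terminal payoffs (S − K): max(113.2, 0) = 113.2, max(10.66, 0) = 10.66, max(-38.82, 0) = 0, max(-62.71, 0) = 0
Node uu (S = 136.7): V_uu = e^(−0.07)·[0.4967·113.1606 + 0.5033·10.6637] = 57.4090
Node ud (S = 65.97): V_ud = e^(−0.07)·[0.4967·10.6637 + 0.5033·0.0000] = 4.9384
Node dd (S = 31.85): V_dd = e^(−0.07)·[0.4967·0.0000 + 0.5033·0.0000] = 0.0000
Node u (S = 94.25): V_u = e^(−0.07)·[0.4967·57.4090 + 0.5033·4.9384] = 28.9036
Node d (S = 45.5): V_d = e^(−0.07)·[0.4967·4.9384 + 0.5033·0.0000] = 2.2870
Node 0 (S = 65): V_0 = e^(−0.07)·[0.4967·28.9036 + 0.5033·2.2870] = 14.4585

$14.46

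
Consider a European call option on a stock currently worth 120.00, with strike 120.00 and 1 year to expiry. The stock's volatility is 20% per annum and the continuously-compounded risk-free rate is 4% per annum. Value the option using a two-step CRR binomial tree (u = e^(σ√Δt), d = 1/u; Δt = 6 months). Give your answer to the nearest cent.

CRR parameters: u = e^(σ√Δt) = e^(0.2·√0.5) = 1.1519, d = 1/u = 0.8681
Per-period rate: rΔt = 0.04·0.5 = 0.02, so R = e^0.02 = 1.0202
Risk-neutral probability p = (e^0.02 − 0.8681)/(1.1519 − 0.8681) = 0.1521/0.2838 = 0.5359
Terminal stock prices: S_uu = 159.2, S_ud = 120, S_dd = 90.44
Terminal payoffs (S − K): max(39.23, 0) = 39.23, max(0, 0) = 0, max(-29.56, 0) = 0
Node u (S = 138.2): V_u = e^(−0.02)·[0.5359·39.2276 + 0.4641·0.0000] = 20.6053
Node d (S = 104.2): V_d = e^(−0.02)·[0.5359·0.0000 + 0.4641·0.0000] = 0.0000
Node 0 (S = 120): V_0 = e^(−0.02)·[0.5359·20.6053 + 0.4641·0.0000] = 10.8235

10.82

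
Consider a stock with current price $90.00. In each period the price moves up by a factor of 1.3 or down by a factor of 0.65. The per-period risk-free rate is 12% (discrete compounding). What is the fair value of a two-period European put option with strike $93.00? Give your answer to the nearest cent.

$8.77

Risk-neutral probability p = (1 + 0.12 − 0.65)/(1.3 − 0.65) = 0.4700/0.6500 = 0.7231
Terminal stock prices: S_uu = 152.1, S_ud = 76.05, S_dd = 38.03
Terminal payoffs (K − S): max(-59.1, 0) = 0, max(16.95, 0) = 16.95, max(54.97, 0) = 54.97
Node u (S = 117): V_u = 1/1.12·[0.7231·0.0000 + 0.2769·16.9500] = 4.1909
Node d (S = 58.5): V_d = 1/1.12·[0.7231·16.9500 + 0.2769·54.9750] = 24.5357
Node 0 (S = 90): V_0 = 1/1.12·[0.7231·4.1909 + 0.2769·24.5357] = 8.7722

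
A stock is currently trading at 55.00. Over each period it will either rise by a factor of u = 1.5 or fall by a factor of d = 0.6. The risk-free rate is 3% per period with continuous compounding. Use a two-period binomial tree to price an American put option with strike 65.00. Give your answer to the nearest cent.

19.84

Risk-neutral probability p = (e^0.03 − 0.6)/(1.5 − 0.6) = 0.4305/0.9000 = 0.4783
Terminal stock prices: S_uu = 123.8, S_ud = 49.5, S_dd = 19.8
Terminal payoffs (K − S): max(-58.75, 0) = 0, max(15.5, 0) = 15.5, max(45.2, 0) = 45.2
Node u (S = 82.5): continuation = e^(−0.03)·[0.4783·0.0000 + 0.5217·15.5000] = 7.8476; exercise value = 0.0000 ≤ continuation, so V_u = 7.8476
Node d (S = 33): continuation = e^(−0.03)·[0.4783·15.5000 + 0.5217·45.2000] = 30.0790; exercise value = 32.0000 > continuation, so V_d = 32.0000 (exercise)
Node 0 (S = 55): continuation = e^(−0.03)·[0.4783·7.8476 + 0.5217·32.0000] = 19.8440; exercise value = 10.0000 ≤ continuation, so V_0 = 19.8440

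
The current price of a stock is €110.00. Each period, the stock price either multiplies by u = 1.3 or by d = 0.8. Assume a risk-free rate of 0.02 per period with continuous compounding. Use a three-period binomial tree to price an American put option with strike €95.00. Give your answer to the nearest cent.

Risk-neutral probability p = (e^0.02 − 0.8)/(1.3 − 0.8) = 0.2202/0.5000 = 0.4404
Terminal stock prices: S_uuu = 241.7, S_uud = 148.7, S_udd = 91.52, S_ddd = 56.32
Terminal payoffs (K − S): max(-146.7, 0) = 0, max(-53.72, 0) = 0, max(3.48, 0) = 3.48, max(38.68, 0) = 38.68
Node uu (S = 185.9): continuation = e^(−0.02)·[0.4404·0.0000 + 0.5596·0.0000] = 0.0000; exercise value = 0.0000 ≤ continuation, so V_uu = 0.0000
Node ud (S = 114.4): continuation = e^(−0.02)·[0.4404·0.0000 + 0.5596·3.4800] = 1.9088; exercise value = 0.0000 ≤ continuation, so V_ud = 1.9088
Node dd (S = 70.4): continuation = e^(−0.02)·[0.4404·3.4800 + 0.5596·38.6800] = 22.7189; exercise value = 24.6000 > continuation, so V_dd = 24.6000 (exercise)
Node u (S = 143): continuation = e^(−0.02)·[0.4404·0.0000 + 0.5596·1.9088] = 1.0470; exercise value = 0.0000 ≤ continuation, so V_u = 1.0470
Node d (S = 88): continuation = e^(−0.02)·[0.4404·1.9088 + 0.5596·24.6000] = 14.3175; exercise value = 7.0000 ≤ continuation, so V_d = 14.3175
Node 0 (S = 110): continuation = e^(−0.02)·[0.4404·1.0470 + 0.5596·14.3175] = 8.3054; exercise value = 0.0000 ≤ continuation, so V_0 = 8.3054

€8.31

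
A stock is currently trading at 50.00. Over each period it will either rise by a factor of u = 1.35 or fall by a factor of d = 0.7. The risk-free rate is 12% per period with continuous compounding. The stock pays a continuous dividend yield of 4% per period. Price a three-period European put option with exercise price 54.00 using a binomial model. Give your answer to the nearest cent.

6.12

Per-period risk-free factor R = e^0.12 = 1.1275; dividend-adjusted growth = e^(0.12−0.04) = 1.0833.
Risk-neutral probability p = (1.0833 − 0.7)/(1.35 − 0.7) = 0.3833/0.6500 = 0.5897
Terminal stock prices: S_uuu = 123, S_uud = 63.79, S_udd = 33.07, S_ddd = 17.15
Terminal payoffs (K − S): max(-69.02, 0) = 0, max(-9.788, 0) = 0, max(20.93, 0) = 20.93, max(36.85, 0) = 36.85
Node uu (S = 91.13): V_uu = e^(−0.12)·[0.5897·0.0000 + 0.4103·0.0000] = 0.0000
Node ud (S = 47.25): V_ud = e^(−0.12)·[0.5897·0.0000 + 0.4103·20.9250] = 7.6152
Node dd (S = 24.5): V_dd = e^(−0.12)·[0.5897·20.9250 + 0.4103·36.8500] = 24.3544
Node u (S = 67.5): V_u = e^(−0.12)·[0.5897·0.0000 + 0.4103·7.6152] = 2.7714
Node d (S = 35): V_d = e^(−0.12)·[0.5897·7.6152 + 0.4103·24.3544] = 12.8459
Node 0 (S = 50): V_0 = e^(−0.12)·[0.5897·2.7714 + 0.4103·12.8459] = 6.1244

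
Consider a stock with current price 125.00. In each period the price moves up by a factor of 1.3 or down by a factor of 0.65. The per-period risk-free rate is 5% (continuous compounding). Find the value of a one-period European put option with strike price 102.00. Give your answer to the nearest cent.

Risk-neutral probability p = (e^0.05 − 0.65)/(1.3 − 0.65) = 0.4013/0.6500 = 0.6173
Terminal stock prices: S_u = 162.5, S_d = 81.25
Terminal payoffs (K − S): max(-60.5, 0) = 0, max(20.75, 0) = 20.75
Node 0 (S = 125): V_0 = e^(−0.05)·[0.6173·0.0000 + 0.3827·20.7500] = 7.5529

7.55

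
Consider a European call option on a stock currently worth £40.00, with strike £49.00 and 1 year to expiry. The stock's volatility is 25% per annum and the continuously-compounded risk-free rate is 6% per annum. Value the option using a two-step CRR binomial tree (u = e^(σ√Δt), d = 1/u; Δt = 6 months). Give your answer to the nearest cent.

CRR parameters: u = e^(σ√Δt) = e^(0.25·√0.5) = 1.1934, d = 1/u = 0.8380
Per-period rate: rΔt = 0.06·0.5 = 0.03, so R = e^0.03 = 1.0305
Risk-neutral probability p = (e^0.03 − 0.8380)/(1.1934 − 0.8380) = 0.1925/0.3554 = 0.5416
Terminal stock prices: S_uu = 56.96, S_ud = 40, S_dd = 28.09
Terminal payoffs (S − K): max(7.965, 0) = 7.965, max(-9, 0) = 0, max(-20.91, 0) = 0
Node u (S = 47.73): V_u = e^(−0.03)·[0.5416·7.9648 + 0.4584·0.0000] = 4.1863
Node d (S = 33.52): V_d = e^(−0.03)·[0.5416·0.0000 + 0.4584·0.0000] = 0.0000
Node 0 (S = 40): V_0 = e^(−0.03)·[0.5416·4.1863 + 0.4584·0.0000] = 2.2003

£2.20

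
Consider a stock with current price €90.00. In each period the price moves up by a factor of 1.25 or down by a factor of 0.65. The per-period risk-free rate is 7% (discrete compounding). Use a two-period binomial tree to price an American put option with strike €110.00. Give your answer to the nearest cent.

€21.20

Risk-neutral probability p = (1 + 0.07 − 0.65)/(1.25 − 0.65) = 0.4200/0.6000 = 0.7000
Terminal stock prices: S_uu = 140.6, S_ud = 73.12, S_dd = 38.03
Terminal payoffs (K − S): max(-30.62, 0) = 0, max(36.88, 0) = 36.88, max(71.97, 0) = 71.97
Node u (S = 112.5): continuation = 1/1.07·[0.7000·0.0000 + 0.3000·36.8750] = 10.3388; exercise value = 0.0000 ≤ continuation, so V_u = 10.3388
Node d (S = 58.5): continuation = 1/1.07·[0.7000·36.8750 + 0.3000·71.9750] = 44.3037; exercise value = 51.5000 > continuation, so V_d = 51.5000 (exercise)
Node 0 (S = 90): continuation = 1/1.07·[0.7000·10.3388 + 0.3000·51.5000] = 21.2029; exercise value = 20.0000 ≤ continuation, so V_0 = 21.2029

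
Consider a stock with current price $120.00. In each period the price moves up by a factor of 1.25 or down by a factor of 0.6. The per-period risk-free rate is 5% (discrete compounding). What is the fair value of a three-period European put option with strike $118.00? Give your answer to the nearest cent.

Risk-neutral probability p = (1 + 0.05 − 0.6)/(1.25 − 0.6) = 0.4500/0.6500 = 0.6923
Terminal stock prices: S_uuu = 234.4, S_uud = 112.5, S_udd = 54, S_ddd = 25.92
Terminal payoffs (K − S): max(-116.4, 0) = 0, max(5.5, 0) = 5.5, max(64, 0) = 64, max(92.08, 0) = 92.08
Node uu (S = 187.5): V_uu = 1/1.05·[0.6923·0.0000 + 0.3077·5.5000] = 1.6117
Node ud (S = 90): V_ud = 1/1.05·[0.6923·5.5000 + 0.3077·64.0000] = 22.3810
Node dd (S = 43.2): V_dd = 1/1.05·[0.6923·64.0000 + 0.3077·92.0800] = 69.1810
Node u (S = 150): V_u = 1/1.05·[0.6923·1.6117 + 0.3077·22.3810] = 7.6212
Node d (S = 72): V_d = 1/1.05·[0.6923·22.3810 + 0.3077·69.1810] = 35.0295
Node 0 (S = 120): V_0 = 1/1.05·[0.6923·7.6212 + 0.3077·35.0295] = 15.2900

$15.29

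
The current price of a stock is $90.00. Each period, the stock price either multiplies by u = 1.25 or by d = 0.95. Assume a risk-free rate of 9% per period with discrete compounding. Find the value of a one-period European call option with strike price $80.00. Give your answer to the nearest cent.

Risk-neutral probability p = (1 + 0.09 − 0.95)/(1.25 − 0.95) = 0.1400/0.3000 = 0.4667
Terminal stock prices: S_u = 112.5, S_d = 85.5
Terminal payoffs (S − K): max(32.5, 0) = 32.5, max(5.5, 0) = 5.5
Node 0 (S = 90): V_0 = 1/1.09·[0.4667·32.5000 + 0.5333·5.5000] = 16.6055

$16.61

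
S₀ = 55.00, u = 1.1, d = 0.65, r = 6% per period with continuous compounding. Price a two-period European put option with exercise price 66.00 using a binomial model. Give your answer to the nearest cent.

3.95

Risk-neutral probability p = (e^0.06 − 0.65)/(1.1 − 0.65) = 0.4118/0.4500 = 0.9152
Terminal stock prices: S_uu = 66.55, S_ud = 39.33, S_dd = 23.24
Terminal payoffs (K − S): max(-0.55, 0) = 0, max(26.67, 0) = 26.67, max(42.76, 0) = 42.76
Node u (S = 60.5): V_u = e^(−0.06)·[0.9152·0.0000 + 0.0848·26.6750] = 2.1305
Node d (S = 35.75): V_d = e^(−0.06)·[0.9152·26.6750 + 0.0848·42.7625] = 26.4065
Node 0 (S = 55): V_0 = e^(−0.06)·[0.9152·2.1305 + 0.0848·26.4065] = 3.9453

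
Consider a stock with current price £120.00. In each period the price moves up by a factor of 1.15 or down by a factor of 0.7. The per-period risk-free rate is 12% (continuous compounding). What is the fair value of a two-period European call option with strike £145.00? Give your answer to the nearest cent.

Risk-neutral probability p = (e^0.12 − 0.7)/(1.15 − 0.7) = 0.4275/0.4500 = 0.9500
Terminal stock prices: S_uu = 158.7, S_ud = 96.6, S_dd = 58.8
Terminal payoffs (S − K): max(13.7, 0) = 13.7, max(-48.4, 0) = 0, max(-86.2, 0) = 0
Node u (S = 138): V_u = e^(−0.12)·[0.9500·13.7000 + 0.0500·0.0000] = 11.5432
Node d (S = 84): V_d = e^(−0.12)·[0.9500·0.0000 + 0.0500·0.0000] = 0.0000
Node 0 (S = 120): V_0 = e^(−0.12)·[0.9500·11.5432 + 0.0500·0.0000] = 9.7259

£9.73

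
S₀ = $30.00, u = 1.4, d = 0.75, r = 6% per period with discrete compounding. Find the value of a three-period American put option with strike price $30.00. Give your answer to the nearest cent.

Risk-neutral probability p = (1 + 0.06 − 0.75)/(1.4 − 0.75) = 0.3100/0.6500 = 0.4769
Terminal stock prices: S_uuu = 82.32, S_uud = 44.1, S_udd = 23.62, S_ddd = 12.66
Terminal payoffs (K − S): max(-52.32, 0) = 0, max(-14.1, 0) = 0, max(6.375, 0) = 6.375, max(17.34, 0) = 17.34
Node uu (S = 58.8): continuation = 1/1.06·[0.4769·0.0000 + 0.5231·0.0000] = 0.0000; exercise value = 0.0000 ≤ continuation, so V_uu = 0.0000
Node ud (S = 31.5): continuation = 1/1.06·[0.4769·0.0000 + 0.5231·6.3750] = 3.1459; exercise value = 0.0000 ≤ continuation, so V_ud = 3.1459
Node dd (S = 16.88): continuation = 1/1.06·[0.4769·6.3750 + 0.5231·17.3438] = 11.4269; exercise value = 13.1250 > continuation, so V_dd = 13.1250 (exercise)
Node u (S = 42): continuation = 1/1.06·[0.4769·0.0000 + 0.5231·3.1459] = 1.5524; exercise value = 0.0000 ≤ continuation, so V_u = 1.5524
Node d (S = 22.5): continuation = 1/1.06·[0.4769·3.1459 + 0.5231·13.1250] = 7.8922; exercise value = 7.5000 ≤ continuation, so V_d = 7.8922
Node 0 (S = 30): continuation = 1/1.06·[0.4769·1.5524 + 0.5231·7.8922] = 4.5930; exercise value = 0.0000 ≤ continuation, so V_0 = 4.5930

$4.59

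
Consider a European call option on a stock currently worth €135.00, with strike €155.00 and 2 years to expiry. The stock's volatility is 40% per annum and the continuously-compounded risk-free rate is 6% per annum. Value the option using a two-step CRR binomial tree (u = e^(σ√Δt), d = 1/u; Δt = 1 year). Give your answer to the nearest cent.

€29.30

CRR parameters: u = e^(σ√Δt) = e^(0.4·√1) = 1.4918, d = 1/u = 0.6703
Per-period rate: rΔt = 0.06·1 = 0.06, so R = e^0.06 = 1.0618
Risk-neutral probability p = (e^0.06 − 0.6703)/(1.4918 − 0.6703) = 0.3915/0.8215 = 0.4766
Terminal stock prices: S_uu = 300.4, S_ud = 135, S_dd = 60.66
Terminal payoffs (S − K): max(145.4, 0) = 145.4, max(-20, 0) = 0, max(-94.34, 0) = 0
Node u (S = 201.4): V_u = e^(−0.06)·[0.4766·145.4480 + 0.5234·0.0000] = 65.2815
Node d (S = 90.49): V_d = e^(−0.06)·[0.4766·0.0000 + 0.5234·0.0000] = 0.0000
Node 0 (S = 135): V_0 = e^(−0.06)·[0.4766·65.2815 + 0.5234·0.0000] = 29.3003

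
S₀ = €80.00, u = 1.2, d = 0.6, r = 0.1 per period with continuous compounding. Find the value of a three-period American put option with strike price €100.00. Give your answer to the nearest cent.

€20.00

Risk-neutral probability p = (e^0.1 − 0.6)/(1.2 − 0.6) = 0.5052/0.6000 = 0.8420
Terminal stock prices: S_uuu = 138.2, S_uud = 69.12, S_udd = 34.56, S_ddd = 17.28
Terminal payoffs (K − S): max(-38.24, 0) = 0, max(30.88, 0) = 30.88, max(65.44, 0) = 65.44, max(82.72, 0) = 82.72
Node uu (S = 115.2): continuation = e^(−0.1)·[0.8420·0.0000 + 0.1580·30.8800] = 4.4161; exercise value = 0.0000 ≤ continuation, so V_uu = 4.4161
Node ud (S = 57.6): continuation = e^(−0.1)·[0.8420·30.8800 + 0.1580·65.4400] = 32.8837; exercise value = 42.4000 > continuation, so V_ud = 42.4000 (exercise)
Node dd (S = 28.8): continuation = e^(−0.1)·[0.8420·65.4400 + 0.1580·82.7200] = 61.6837; exercise value = 71.2000 > continuation, so V_dd = 71.2000 (exercise)
Node u (S = 96): continuation = e^(−0.1)·[0.8420·4.4161 + 0.1580·42.4000] = 9.4279; exercise value = 4.0000 ≤ continuation, so V_u = 9.4279
Node d (S = 48): continuation = e^(−0.1)·[0.8420·42.4000 + 0.1580·71.2000] = 42.4837; exercise value = 52.0000 > continuation, so V_d = 52.0000 (exercise)
Node 0 (S = 80): continuation = e^(−0.1)·[0.8420·9.4279 + 0.1580·52.0000] = 14.6188; exercise value = 20.0000 > continuation, so V_0 = 20.0000 (exercise)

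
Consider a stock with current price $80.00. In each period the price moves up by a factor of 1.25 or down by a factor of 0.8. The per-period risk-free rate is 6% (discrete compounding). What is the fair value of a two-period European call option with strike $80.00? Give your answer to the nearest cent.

$13.37

Risk-neutral probability p = (1 + 0.06 − 0.8)/(1.25 − 0.8) = 0.2600/0.4500 = 0.5778
Terminal stock prices: S_uu = 125, S_ud = 80, S_dd = 51.2
Terminal payoffs (S − K): max(45, 0) = 45, max(0, 0) = 0, max(-28.8, 0) = 0
Node u (S = 100): V_u = 1/1.06·[0.5778·45.0000 + 0.4222·0.0000] = 24.5283
Node d (S = 64): V_d = 1/1.06·[0.5778·0.0000 + 0.4222·0.0000] = 0.0000
Node 0 (S = 80): V_0 = 1/1.06·[0.5778·24.5283 + 0.4222·0.0000] = 13.3697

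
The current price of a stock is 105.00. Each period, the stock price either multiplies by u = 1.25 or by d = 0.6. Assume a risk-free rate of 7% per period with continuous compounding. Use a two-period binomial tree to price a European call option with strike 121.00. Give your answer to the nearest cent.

Risk-neutral probability p = (e^0.07 − 0.6)/(1.25 − 0.6) = 0.4725/0.6500 = 0.7269
Terminal stock prices: S_uu = 164.1, S_ud = 78.75, S_dd = 37.8
Terminal payoffs (S − K): max(43.06, 0) = 43.06, max(-42.25, 0) = 0, max(-83.2, 0) = 0
Node u (S = 131.2): V_u = e^(−0.07)·[0.7269·43.0625 + 0.2731·0.0000] = 29.1873
Node d (S = 63): V_d = e^(−0.07)·[0.7269·0.0000 + 0.2731·0.0000] = 0.0000
Node 0 (S = 105): V_0 = e^(−0.07)·[0.7269·29.1873 + 0.2731·0.0000] = 19.7829

19.78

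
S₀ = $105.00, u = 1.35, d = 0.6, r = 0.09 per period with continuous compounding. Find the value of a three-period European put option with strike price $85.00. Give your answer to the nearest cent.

$7.85

Risk-neutral probability p = (e^0.09 − 0.6)/(1.35 − 0.6) = 0.4942/0.7500 = 0.6589
Terminal stock prices: S_uuu = 258.3, S_uud = 114.8, S_udd = 51.03, S_ddd = 22.68
Terminal payoffs (K − S): max(-173.3, 0) = 0, max(-29.82, 0) = 0, max(33.97, 0) = 33.97, max(62.32, 0) = 62.32
Node uu (S = 191.4): V_uu = e^(−0.09)·[0.6589·0.0000 + 0.3411·0.0000] = 0.0000
Node ud (S = 85.05): V_ud = e^(−0.09)·[0.6589·0.0000 + 0.3411·33.9700] = 10.5899
Node dd (S = 37.8): V_dd = e^(−0.09)·[0.6589·33.9700 + 0.3411·62.3200] = 39.8842
Node u (S = 141.8): V_u = e^(−0.09)·[0.6589·0.0000 + 0.3411·10.5899] = 3.3013
Node d (S = 63): V_d = e^(−0.09)·[0.6589·10.5899 + 0.3411·39.8842] = 18.8107
Node 0 (S = 105): V_0 = e^(−0.09)·[0.6589·3.3013 + 0.3411·18.8107] = 7.8521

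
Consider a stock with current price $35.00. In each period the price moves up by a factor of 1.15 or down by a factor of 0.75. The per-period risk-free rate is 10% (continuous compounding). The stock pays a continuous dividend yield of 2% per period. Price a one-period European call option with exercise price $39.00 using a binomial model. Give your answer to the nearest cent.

$0.94

Per-period risk-free factor R = e^0.1 = 1.1052; dividend-adjusted growth = e^(0.1−0.02) = 1.0833.
Risk-neutral probability p = (1.0833 − 0.75)/(1.15 − 0.75) = 0.3333/0.4000 = 0.8332
Terminal stock prices: S_u = 40.25, S_d = 26.25
Terminal payoffs (S − K): max(1.25, 0) = 1.25, max(-12.75, 0) = 0
Node 0 (S = 35): V_0 = e^(−0.1)·[0.8332·1.2500 + 0.1668·0.0000] = 0.9424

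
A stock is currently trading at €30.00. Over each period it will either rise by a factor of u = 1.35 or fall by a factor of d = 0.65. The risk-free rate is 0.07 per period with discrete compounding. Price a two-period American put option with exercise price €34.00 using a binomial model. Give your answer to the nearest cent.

€7.03

Risk-neutral probability p = (1 + 0.07 − 0.65)/(1.35 − 0.65) = 0.4200/0.7000 = 0.6000
Terminal stock prices: S_uu = 54.68, S_ud = 26.32, S_dd = 12.68
Terminal payoffs (K − S): max(-20.68, 0) = 0, max(7.675, 0) = 7.675, max(21.32, 0) = 21.32
Node u (S = 40.5): continuation = 1/1.07·[0.6000·0.0000 + 0.4000·7.6750] = 2.8692; exercise value = 0.0000 ≤ continuation, so V_u = 2.8692
Node d (S = 19.5): continuation = 1/1.07·[0.6000·7.6750 + 0.4000·21.3250] = 12.2757; exercise value = 14.5000 > continuation, so V_d = 14.5000 (exercise)
Node 0 (S = 30): continuation = 1/1.07·[0.6000·2.8692 + 0.4000·14.5000] = 7.0294; exercise value = 4.0000 ≤ continuation, so V_0 = 7.0294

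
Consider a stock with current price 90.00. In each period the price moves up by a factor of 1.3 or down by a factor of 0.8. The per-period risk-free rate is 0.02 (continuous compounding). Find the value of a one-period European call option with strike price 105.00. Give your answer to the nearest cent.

Risk-neutral probability p = (e^0.02 − 0.8)/(1.3 − 0.8) = 0.2202/0.5000 = 0.4404
Terminal stock prices: S_u = 117, S_d = 72
Terminal payoffs (S − K): max(12, 0) = 12, max(-33, 0) = 0
Node 0 (S = 90): V_0 = e^(−0.02)·[0.4404·12.0000 + 0.5596·0.0000] = 5.1802

5.18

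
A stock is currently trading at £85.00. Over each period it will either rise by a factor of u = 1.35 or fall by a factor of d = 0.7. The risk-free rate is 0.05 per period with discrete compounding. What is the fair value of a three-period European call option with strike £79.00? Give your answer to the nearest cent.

Risk-neutral probability p = (1 + 0.05 − 0.7)/(1.35 − 0.7) = 0.3500/0.6500 = 0.5385
Terminal stock prices: S_uuu = 209.1, S_uud = 108.4, S_udd = 56.23, S_ddd = 29.15
Terminal payoffs (S − K): max(130.1, 0) = 130.1, max(29.44, 0) = 29.44, max(-22.77, 0) = 0, max(-49.85, 0) = 0
Node uu (S = 154.9): V_uu = 1/1.05·[0.5385·130.1319 + 0.4615·29.4388] = 79.6744
Node ud (S = 80.33): V_ud = 1/1.05·[0.5385·29.4388 + 0.4615·0.0000] = 15.0968
Node dd (S = 41.65): V_dd = 1/1.05·[0.5385·0.0000 + 0.4615·0.0000] = 0.0000
Node u (S = 114.8): V_u = 1/1.05·[0.5385·79.6744 + 0.4615·15.0968] = 47.4946
Node d (S = 59.5): V_d = 1/1.05·[0.5385·15.0968 + 0.4615·0.0000] = 7.7419
Node 0 (S = 85): V_0 = 1/1.05·[0.5385·47.4946 + 0.4615·7.7419] = 27.7593

£27.76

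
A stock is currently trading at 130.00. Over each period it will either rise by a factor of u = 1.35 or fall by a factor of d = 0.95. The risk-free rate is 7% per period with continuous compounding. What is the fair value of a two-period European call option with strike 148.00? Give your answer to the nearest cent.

14.17

Risk-neutral probability p = (e^0.07 − 0.95)/(1.35 − 0.95) = 0.1225/0.4000 = 0.3063
Terminal stock prices: S_uu = 236.9, S_ud = 166.7, S_dd = 117.3
Terminal payoffs (S − K): max(88.93, 0) = 88.93, max(18.72, 0) = 18.72, max(-30.67, 0) = 0
Node u (S = 175.5): V_u = e^(−0.07)·[0.3063·88.9250 + 0.6937·18.7250] = 37.5057
Node d (S = 123.5): V_d = e^(−0.07)·[0.3063·18.7250 + 0.6937·0.0000] = 5.3472
Node 0 (S = 130): V_0 = e^(−0.07)·[0.3063·37.5057 + 0.6937·5.3472] = 14.1690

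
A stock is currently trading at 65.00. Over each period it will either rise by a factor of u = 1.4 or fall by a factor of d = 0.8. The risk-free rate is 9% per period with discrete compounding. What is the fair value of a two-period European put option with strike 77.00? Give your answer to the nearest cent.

9.72

Risk-neutral probability p = (1 + 0.09 − 0.8)/(1.4 − 0.8) = 0.2900/0.6000 = 0.4833
Terminal stock prices: S_uu = 127.4, S_ud = 72.8, S_dd = 41.6
Terminal payoffs (K − S): max(-50.4, 0) = 0, max(4.2, 0) = 4.2, max(35.4, 0) = 35.4
Node u (S = 91): V_u = 1/1.09·[0.4833·0.0000 + 0.5167·4.2000] = 1.9908
Node d (S = 52): V_d = 1/1.09·[0.4833·4.2000 + 0.5167·35.4000] = 18.6422
Node 0 (S = 65): V_0 = 1/1.09·[0.4833·1.9908 + 0.5167·18.6422] = 9.7193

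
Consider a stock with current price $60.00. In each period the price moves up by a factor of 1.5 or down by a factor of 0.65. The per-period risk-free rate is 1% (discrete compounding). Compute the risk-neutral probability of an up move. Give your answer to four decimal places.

p = 0.4235

Risk-neutral probability p = (1 + 0.01 − 0.65)/(1.5 − 0.65) = 0.3600/0.8500 = 0.4235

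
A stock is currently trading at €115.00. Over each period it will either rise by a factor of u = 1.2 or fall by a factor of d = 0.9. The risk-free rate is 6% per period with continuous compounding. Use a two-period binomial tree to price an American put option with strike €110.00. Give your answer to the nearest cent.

€3.17

Risk-neutral probability p = (e^0.06 − 0.9)/(1.2 − 0.9) = 0.1618/0.3000 = 0.5395
Terminal stock prices: S_uu = 165.6, S_ud = 124.2, S_dd = 93.15
Terminal payoffs (K − S): max(-55.6, 0) = 0, max(-14.2, 0) = 0, max(16.85, 0) = 16.85
Node u (S = 138): continuation = e^(−0.06)·[0.5395·0.0000 + 0.4605·0.0000] = 0.0000; exercise value = 0.0000 ≤ continuation, so V_u = 0.0000
Node d (S = 103.5): continuation = e^(−0.06)·[0.5395·0.0000 + 0.4605·16.8500] = 7.3083; exercise value = 6.5000 ≤ continuation, so V_d = 7.3083
Node 0 (S = 115): continuation = e^(−0.06)·[0.5395·0.0000 + 0.4605·7.3083] = 3.1698; exercise value = 0.0000 ≤ continuation, so V_0 = 3.1698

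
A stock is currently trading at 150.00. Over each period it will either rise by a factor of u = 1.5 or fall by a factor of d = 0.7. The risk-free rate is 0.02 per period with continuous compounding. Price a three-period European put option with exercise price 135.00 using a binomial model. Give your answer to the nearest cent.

27.04

Risk-neutral probability p = (e^0.02 − 0.7)/(1.5 − 0.7) = 0.3202/0.8000 = 0.4003
Terminal stock prices: S_uuu = 506.2, S_uud = 236.2, S_udd = 110.2, S_ddd = 51.45
Terminal payoffs (K − S): max(-371.2, 0) = 0, max(-101.2, 0) = 0, max(24.75, 0) = 24.75, max(83.55, 0) = 83.55
Node uu (S = 337.5): V_uu = e^(−0.02)·[0.4003·0.0000 + 0.5997·0.0000] = 0.0000
Node ud (S = 157.5): V_ud = e^(−0.02)·[0.4003·0.0000 + 0.5997·24.7500] = 14.5498
Node dd (S = 73.5): V_dd = e^(−0.02)·[0.4003·24.7500 + 0.5997·83.5500] = 58.8268
Node u (S = 225): V_u = e^(−0.02)·[0.4003·0.0000 + 0.5997·14.5498] = 8.5535
Node d (S = 105): V_d = e^(−0.02)·[0.4003·14.5498 + 0.5997·58.8268] = 40.2910
Node 0 (S = 150): V_0 = e^(−0.02)·[0.4003·8.5535 + 0.5997·40.2910] = 27.0417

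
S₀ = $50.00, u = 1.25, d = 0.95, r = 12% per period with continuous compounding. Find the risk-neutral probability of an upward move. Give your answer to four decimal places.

p = 0.5917

Risk-neutral probability p = (e^0.12 − 0.95)/(1.25 − 0.95) = 0.1775/0.3000 = 0.5917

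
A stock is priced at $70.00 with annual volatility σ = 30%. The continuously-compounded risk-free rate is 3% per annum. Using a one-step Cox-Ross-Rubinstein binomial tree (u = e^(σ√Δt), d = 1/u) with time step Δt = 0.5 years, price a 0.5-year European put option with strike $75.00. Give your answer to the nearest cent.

CRR parameters: u = e^(σ√Δt) = e^(0.3·√0.5) = 1.2363, d = 1/u = 0.8089
Per-period rate: rΔt = 0.03·0.5 = 0.015, so R = e^0.015 = 1.0151
Risk-neutral probability p = (e^0.015 − 0.8089)/(1.2363 − 0.8089) = 0.2063/0.4275 = 0.4825
Terminal stock prices: S_u = 86.54, S_d = 56.62
Terminal payoffs (K − S): max(-11.54, 0) = 0, max(18.38, 0) = 18.38
Node 0 (S = 70): V_0 = e^(−0.015)·[0.4825·0.0000 + 0.5175·18.3799] = 9.3696

$9.37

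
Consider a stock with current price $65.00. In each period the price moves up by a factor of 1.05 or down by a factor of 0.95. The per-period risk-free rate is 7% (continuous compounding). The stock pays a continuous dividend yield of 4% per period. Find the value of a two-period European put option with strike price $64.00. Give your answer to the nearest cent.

Per-period risk-free factor R = e^0.07 = 1.0725; dividend-adjusted growth = e^(0.07−0.04) = 1.0305.
Risk-neutral probability p = (1.0305 − 0.95)/(1.05 − 0.95) = 0.0805/0.1000 = 0.8045
Terminal stock prices: S_uu = 71.66, S_ud = 64.84, S_dd = 58.66
Terminal payoffs (K − S): max(-7.663, 0) = 0, max(-0.8375, 0) = 0, max(5.337, 0) = 5.337
Node u (S = 68.25): V_u = e^(−0.07)·[0.8045·0.0000 + 0.1955·0.0000] = 0.0000
Node d (S = 61.75): V_d = e^(−0.07)·[0.8045·0.0000 + 0.1955·5.3375] = 0.9727
Node 0 (S = 65): V_0 = e^(−0.07)·[0.8045·0.0000 + 0.1955·0.9727] = 0.1773

$0.18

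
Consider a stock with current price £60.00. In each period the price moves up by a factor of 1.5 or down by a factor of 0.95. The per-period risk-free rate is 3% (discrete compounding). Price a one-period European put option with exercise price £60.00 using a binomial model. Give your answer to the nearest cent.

Risk-neutral probability p = (1 + 0.03 − 0.95)/(1.5 − 0.95) = 0.0800/0.5500 = 0.1455
Terminal stock prices: S_u = 90, S_d = 57
Terminal payoffs (K − S): max(-30, 0) = 0, max(3, 0) = 3
Node 0 (S = 60): V_0 = 1/1.03·[0.1455·0.0000 + 0.8545·3.0000] = 2.4890

£2.49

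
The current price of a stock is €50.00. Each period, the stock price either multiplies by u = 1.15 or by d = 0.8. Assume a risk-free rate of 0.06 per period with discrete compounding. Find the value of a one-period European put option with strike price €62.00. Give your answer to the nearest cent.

€8.49

Risk-neutral probability p = (1 + 0.06 − 0.8)/(1.15 − 0.8) = 0.2600/0.3500 = 0.7429
Terminal stock prices: S_u = 57.5, S_d = 40
Terminal payoffs (K − S): max(4.5, 0) = 4.5, max(22, 0) = 22
Node 0 (S = 50): V_0 = 1/1.06·[0.7429·4.5000 + 0.2571·22.0000] = 8.4906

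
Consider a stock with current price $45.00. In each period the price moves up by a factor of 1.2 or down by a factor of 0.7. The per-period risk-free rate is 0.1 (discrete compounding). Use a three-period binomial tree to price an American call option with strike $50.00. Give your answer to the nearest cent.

$10.68

Risk-neutral probability p = (1 + 0.1 − 0.7)/(1.2 − 0.7) = 0.4000/0.5000 = 0.8000
Terminal stock prices: S_uuu = 77.76, S_uud = 45.36, S_udd = 26.46, S_ddd = 15.43
Terminal payoffs (S − K): max(27.76, 0) = 27.76, max(-4.64, 0) = 0, max(-23.54, 0) = 0, max(-34.57, 0) = 0
Node uu (S = 64.8): continuation = 1/1.1·[0.8000·27.7600 + 0.2000·0.0000] = 20.1891; exercise value = 14.8000 ≤ continuation, so V_uu = 20.1891
Node ud (S = 37.8): continuation = 1/1.1·[0.8000·0.0000 + 0.2000·0.0000] = 0.0000; exercise value = 0.0000 ≤ continuation, so V_ud = 0.0000
Node dd (S = 22.05): continuation = 1/1.1·[0.8000·0.0000 + 0.2000·0.0000] = 0.0000; exercise value = 0.0000 ≤ continuation, so V_dd = 0.0000
Node u (S = 54): continuation = 1/1.1·[0.8000·20.1891 + 0.2000·0.0000] = 14.6830; exercise value = 4.0000 ≤ continuation, so V_u = 14.6830
Node d (S = 31.5): continuation = 1/1.1·[0.8000·0.0000 + 0.2000·0.0000] = 0.0000; exercise value = 0.0000 ≤ continuation, so V_d = 0.0000
Node 0 (S = 45): continuation = 1/1.1·[0.8000·14.6830 + 0.2000·0.0000] = 10.6785; exercise value = 0.0000 ≤ continuation, so V_0 = 10.6785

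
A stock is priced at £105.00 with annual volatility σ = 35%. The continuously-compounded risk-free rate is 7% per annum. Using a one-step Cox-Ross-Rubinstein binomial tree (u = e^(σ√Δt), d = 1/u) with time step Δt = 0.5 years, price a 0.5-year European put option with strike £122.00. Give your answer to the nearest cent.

CRR parameters: u = e^(σ√Δt) = e^(0.35·√0.5) = 1.2808, d = 1/u = 0.7808
Per-period rate: rΔt = 0.07·0.5 = 0.035, so R = e^0.035 = 1.0356
Risk-neutral probability p = (e^0.035 − 0.7808)/(1.2808 − 0.7808) = 0.2549/0.5000 = 0.5097
Terminal stock prices: S_u = 134.5, S_d = 81.98
Terminal payoffs (K − S): max(-12.48, 0) = 0, max(40.02, 0) = 40.02
Node 0 (S = 105): V_0 = e^(−0.035)·[0.5097·0.0000 + 0.4903·40.0202] = 18.9480

£18.95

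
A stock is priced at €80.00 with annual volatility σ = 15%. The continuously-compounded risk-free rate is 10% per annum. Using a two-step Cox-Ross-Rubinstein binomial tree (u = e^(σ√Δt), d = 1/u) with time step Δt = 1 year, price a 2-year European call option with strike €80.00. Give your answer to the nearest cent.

€15.10

CRR parameters: u = e^(σ√Δt) = e^(0.15·√1) = 1.1618, d = 1/u = 0.8607
Per-period rate: rΔt = 0.1·1 = 0.1, so R = e^0.1 = 1.1052
Risk-neutral probability p = (e^0.1 − 0.8607)/(1.1618 − 0.8607) = 0.2445/0.3011 = 0.8118
Terminal stock prices: S_uu = 108, S_ud = 80, S_dd = 59.27
Terminal payoffs (S − K): max(27.99, 0) = 27.99, max(0, 0) = 0, max(-20.73, 0) = 0
Node u (S = 92.95): V_u = e^(−0.1)·[0.8118·27.9887 + 0.1882·0.0000] = 20.5597
Node d (S = 68.86): V_d = e^(−0.1)·[0.8118·0.0000 + 0.1882·0.0000] = 0.0000
Node 0 (S = 80): V_0 = e^(−0.1)·[0.8118·20.5597 + 0.1882·0.0000] = 15.1026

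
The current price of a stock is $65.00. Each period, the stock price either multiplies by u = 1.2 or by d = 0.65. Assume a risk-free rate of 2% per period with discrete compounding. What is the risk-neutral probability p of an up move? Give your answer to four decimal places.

p = 0.6727

Risk-neutral probability p = (1 + 0.02 − 0.65)/(1.2 − 0.65) = 0.3700/0.5500 = 0.6727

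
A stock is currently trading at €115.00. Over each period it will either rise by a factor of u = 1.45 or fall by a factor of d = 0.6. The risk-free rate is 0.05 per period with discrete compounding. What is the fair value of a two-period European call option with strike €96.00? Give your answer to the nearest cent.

Risk-neutral probability p = (1 + 0.05 − 0.6)/(1.45 − 0.6) = 0.4500/0.8500 = 0.5294
Terminal stock prices: S_uu = 241.8, S_ud = 100, S_dd = 41.4
Terminal payoffs (S − K): max(145.8, 0) = 145.8, max(4.05, 0) = 4.05, max(-54.6, 0) = 0
Node u (S = 166.8): V_u = 1/1.05·[0.5294·145.7875 + 0.4706·4.0500] = 75.3214
Node d (S = 69): V_d = 1/1.05·[0.5294·4.0500 + 0.4706·0.0000] = 2.0420
Node 0 (S = 115): V_0 = 1/1.05·[0.5294·75.3214 + 0.4706·2.0420] = 38.8924

€38.89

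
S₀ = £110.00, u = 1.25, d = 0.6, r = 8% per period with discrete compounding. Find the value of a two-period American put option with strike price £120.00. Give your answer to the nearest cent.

Risk-neutral probability p = (1 + 0.08 − 0.6)/(1.25 − 0.6) = 0.4800/0.6500 = 0.7385
Terminal stock prices: S_uu = 171.9, S_ud = 82.5, S_dd = 39.6
Terminal payoffs (K − S): max(-51.88, 0) = 0, max(37.5, 0) = 37.5, max(80.4, 0) = 80.4
Node u (S = 137.5): continuation = 1/1.08·[0.7385·0.0000 + 0.2615·37.5000] = 9.0812; exercise value = 0.0000 ≤ continuation, so V_u = 9.0812
Node d (S = 66): continuation = 1/1.08·[0.7385·37.5000 + 0.2615·80.4000] = 45.1111; exercise value = 54.0000 > continuation, so V_d = 54.0000 (exercise)
Node 0 (S = 110): continuation = 1/1.08·[0.7385·9.0812 + 0.2615·54.0000] = 19.2863; exercise value = 10.0000 ≤ continuation, so V_0 = 19.2863

£19.29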